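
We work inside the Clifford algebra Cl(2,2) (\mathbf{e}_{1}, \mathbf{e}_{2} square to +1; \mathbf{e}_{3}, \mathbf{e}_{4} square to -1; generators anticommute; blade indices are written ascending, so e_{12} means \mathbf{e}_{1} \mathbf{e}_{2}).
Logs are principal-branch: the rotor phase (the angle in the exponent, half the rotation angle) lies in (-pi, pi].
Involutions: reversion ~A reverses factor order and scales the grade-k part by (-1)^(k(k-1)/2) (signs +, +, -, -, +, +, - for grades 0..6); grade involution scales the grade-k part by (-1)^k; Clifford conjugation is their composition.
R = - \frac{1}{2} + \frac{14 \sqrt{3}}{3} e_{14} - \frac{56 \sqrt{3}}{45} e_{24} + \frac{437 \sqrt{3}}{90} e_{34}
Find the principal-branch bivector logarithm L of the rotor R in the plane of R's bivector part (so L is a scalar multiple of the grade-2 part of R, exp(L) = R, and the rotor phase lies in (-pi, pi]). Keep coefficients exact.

The scalar part of R is - \frac{1}{2}, and that scalar determines the rotor phase on the principal branch; recovering the unit plane as bivector-part over sine of the phase gives L = phase * plane.
Concretely: cos(phase) = - \frac{1}{2} gives phase = ±\frac{2 \pi}{3}, and since phase/sin(phase) is even the sign is immaterial: L = (phase/sin(phase)) * <R>_2 = (\frac{4 \sqrt{3} \pi}{9}) * <R>_2.
Answer: \frac{56 \pi}{9} e_{14} - \frac{224 \pi}{135} e_{24} + \frac{874 \pi}{135} e_{34}


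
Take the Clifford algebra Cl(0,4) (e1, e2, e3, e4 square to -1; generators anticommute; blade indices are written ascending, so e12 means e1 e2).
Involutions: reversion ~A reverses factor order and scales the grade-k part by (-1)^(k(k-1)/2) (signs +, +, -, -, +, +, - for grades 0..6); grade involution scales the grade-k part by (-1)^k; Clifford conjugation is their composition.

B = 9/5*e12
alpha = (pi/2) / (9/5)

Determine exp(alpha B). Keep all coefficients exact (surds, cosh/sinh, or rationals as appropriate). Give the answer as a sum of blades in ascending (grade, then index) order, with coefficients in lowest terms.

B^2 = (9/5)^2*(e12)^2 = 81/25*(-1) = -81/25 (a basis 2-blade squares to minus the product of its generators' squares).
B^2 = -81/25 — a negative square means the series sums to a rotation: l = 9/5, alpha*l = pi/2, so exp(alpha B) = cos(pi/2) + (sin(pi/2)/(9/5))*B = 0 + (5/9)*B.
Answer: e12


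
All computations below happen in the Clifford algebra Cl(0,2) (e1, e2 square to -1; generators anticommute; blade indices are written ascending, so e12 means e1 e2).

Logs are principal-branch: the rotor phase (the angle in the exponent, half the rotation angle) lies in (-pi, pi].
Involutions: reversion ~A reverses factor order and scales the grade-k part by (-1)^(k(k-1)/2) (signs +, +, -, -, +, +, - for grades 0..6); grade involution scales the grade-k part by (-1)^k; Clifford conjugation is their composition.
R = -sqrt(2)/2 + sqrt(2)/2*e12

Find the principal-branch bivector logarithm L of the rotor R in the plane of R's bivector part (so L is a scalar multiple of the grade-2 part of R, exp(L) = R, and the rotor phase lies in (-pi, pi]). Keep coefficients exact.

The scalar part of R is -sqrt(2)/2, which pins the rotor phase on the principal branch; dividing the bivector part by the sine of that phase recovers the unit plane, and L is the phase times that plane.
Concretely: cos(phase) = -sqrt(2)/2 gives phase = ±3*pi/4, and since phase/sin(phase) is even the sign is immaterial: L = (phase/sin(phase)) * <R>_2 = (3*sqrt(2)*pi/4) * <R>_2.
Answer: 3*pi/4*e12


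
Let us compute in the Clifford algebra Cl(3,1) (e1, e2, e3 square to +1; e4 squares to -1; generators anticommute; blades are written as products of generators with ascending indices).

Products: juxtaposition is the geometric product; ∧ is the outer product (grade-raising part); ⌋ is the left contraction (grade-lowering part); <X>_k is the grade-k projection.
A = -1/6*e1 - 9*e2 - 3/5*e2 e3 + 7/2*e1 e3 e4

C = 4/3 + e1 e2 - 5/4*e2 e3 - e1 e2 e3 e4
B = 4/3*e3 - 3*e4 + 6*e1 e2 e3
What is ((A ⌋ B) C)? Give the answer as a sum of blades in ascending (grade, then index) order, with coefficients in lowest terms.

step 1: 18/5*e1 + 54*e1 e3 - e2 e3
step 2: -5/4 + 24/5*e1 + 18/5*e2 + 135/2*e1 e2 + 73*e1 e3 - e1 e4 + 158/3*e2 e3 - 54*e2 e4 - 9/2*e1 e2 e3 - 18/5*e2 e3 e4
Answer: -5/4 + 24/5*e1 + 18/5*e2 + 135/2*e1 e2 + 73*e1 e3 - e1 e4 + 158/3*e2 e3 - 54*e2 e4 - 9/2*e1 e2 e3 - 18/5*e2 e3 e4


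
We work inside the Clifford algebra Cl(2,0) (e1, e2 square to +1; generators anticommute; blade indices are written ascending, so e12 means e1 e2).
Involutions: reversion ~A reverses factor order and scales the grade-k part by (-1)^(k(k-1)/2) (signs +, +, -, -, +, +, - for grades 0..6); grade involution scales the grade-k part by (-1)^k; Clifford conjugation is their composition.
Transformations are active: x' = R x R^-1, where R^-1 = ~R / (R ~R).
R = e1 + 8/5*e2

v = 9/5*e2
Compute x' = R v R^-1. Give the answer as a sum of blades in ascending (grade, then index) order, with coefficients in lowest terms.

~R = e1 + 8/5*e2, and R ~R = 89/25, so R^-1 = ~R / (89/25).
R v = 72/25 + 9/5*e12
Answer: 144/89*e1 + 351/445*e2


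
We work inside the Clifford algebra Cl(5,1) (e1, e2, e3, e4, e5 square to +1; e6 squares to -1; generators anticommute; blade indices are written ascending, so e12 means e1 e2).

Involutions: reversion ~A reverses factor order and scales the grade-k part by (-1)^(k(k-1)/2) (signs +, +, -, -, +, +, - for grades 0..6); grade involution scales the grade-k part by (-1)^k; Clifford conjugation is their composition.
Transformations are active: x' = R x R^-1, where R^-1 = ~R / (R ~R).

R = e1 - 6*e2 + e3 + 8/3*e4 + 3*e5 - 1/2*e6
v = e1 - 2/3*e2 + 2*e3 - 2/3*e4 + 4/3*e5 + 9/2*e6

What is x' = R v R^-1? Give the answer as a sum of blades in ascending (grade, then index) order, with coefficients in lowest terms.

~R = e1 - 6*e2 + e3 + 8/3*e4 + 3*e5 - 1/2*e6, and R ~R = 1939/36, so R^-1 = ~R / (1939/36).
R v = 413/36 + 16/3*e12 + e13 - 10/3*e14 - 5/3*e15 + 5*e16 - 34/3*e23 + 52/9*e24 - 6*e25 - 82/3*e26 - 6*e34 - 14/3*e35 + 11/2*e36 + 50/9*e45 + 35/3*e46 + 85/6*e56
Answer: -159/277*e1 - 1570/831*e2 - 436/277*e3 + 1498/831*e4 - 46/831*e5 - 2611/554*e6


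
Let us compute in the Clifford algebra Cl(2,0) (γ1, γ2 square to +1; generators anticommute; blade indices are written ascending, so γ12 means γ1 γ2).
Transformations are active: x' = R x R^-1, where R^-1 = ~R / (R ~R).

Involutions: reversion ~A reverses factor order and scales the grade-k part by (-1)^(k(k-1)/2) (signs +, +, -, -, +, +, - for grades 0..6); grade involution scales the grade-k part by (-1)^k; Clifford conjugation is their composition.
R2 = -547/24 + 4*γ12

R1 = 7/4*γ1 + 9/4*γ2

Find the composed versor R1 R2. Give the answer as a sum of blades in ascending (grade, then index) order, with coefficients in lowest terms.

Distribute over the terms of R1 (each basis-blade product reordered to ascending indices, repeated generators contracted through their squares):
(7/4*γ1) R2 = -3829/96*γ1 + 7*γ2
(9/4*γ2) R2 = -9*γ1 - 1641/32*γ2
Summing the partial products and collecting blades:
Answer: -4693/96*γ1 - 1417/32*γ2


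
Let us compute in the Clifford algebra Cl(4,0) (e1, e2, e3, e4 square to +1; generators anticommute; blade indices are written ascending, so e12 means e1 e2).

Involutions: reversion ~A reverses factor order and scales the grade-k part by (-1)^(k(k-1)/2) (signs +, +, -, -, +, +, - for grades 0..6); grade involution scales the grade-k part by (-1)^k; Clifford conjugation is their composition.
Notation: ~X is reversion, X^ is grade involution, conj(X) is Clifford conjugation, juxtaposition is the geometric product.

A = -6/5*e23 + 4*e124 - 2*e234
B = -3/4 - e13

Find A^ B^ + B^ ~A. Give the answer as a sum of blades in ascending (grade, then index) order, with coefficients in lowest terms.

first term: 6/5*e12 + 9/10*e23 + e124 - 11/2*e234
second term: 6/5*e12 - 9/10*e23 + 5*e124 + 5/2*e234
Answer: 12/5*e12 + 6*e124 - 3*e234


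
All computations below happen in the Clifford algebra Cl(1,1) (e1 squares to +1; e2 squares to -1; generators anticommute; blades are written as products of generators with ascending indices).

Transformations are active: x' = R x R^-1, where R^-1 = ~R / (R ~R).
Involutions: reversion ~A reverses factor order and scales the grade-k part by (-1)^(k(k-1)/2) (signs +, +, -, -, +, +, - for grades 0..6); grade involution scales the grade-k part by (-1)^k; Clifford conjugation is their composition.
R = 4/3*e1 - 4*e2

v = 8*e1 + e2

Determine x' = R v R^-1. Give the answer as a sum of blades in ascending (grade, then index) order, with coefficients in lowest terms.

~R = 4/3*e1 - 4*e2, and R ~R = -128/9, so R^-1 = ~R / (-128/9).
R v = 44/3 + 100/3*e1 e2
Answer: -43/4*e1 + 29/4*e2


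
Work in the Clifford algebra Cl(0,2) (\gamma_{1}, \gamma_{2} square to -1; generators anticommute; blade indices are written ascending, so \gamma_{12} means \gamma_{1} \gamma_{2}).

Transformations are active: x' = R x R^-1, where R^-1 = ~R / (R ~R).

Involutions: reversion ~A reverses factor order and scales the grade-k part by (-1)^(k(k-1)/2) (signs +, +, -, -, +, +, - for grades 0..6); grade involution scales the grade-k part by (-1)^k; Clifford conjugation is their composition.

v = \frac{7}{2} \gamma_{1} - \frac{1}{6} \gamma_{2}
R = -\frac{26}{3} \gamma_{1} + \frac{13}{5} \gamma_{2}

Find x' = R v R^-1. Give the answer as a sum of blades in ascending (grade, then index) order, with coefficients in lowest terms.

~R = -\frac{26}{3} \gamma_{1} + \frac{13}{5} \gamma_{2}, and R ~R = -\frac{18421}{225}, so R^-1 = ~R / (-\frac{18421}{225}).
R v = \frac{923}{30} - \frac{689}{90} \gamma_{12}
Answer: \frac{657}{218} \gamma_{1} - \frac{1169}{654} \gamma_{2}


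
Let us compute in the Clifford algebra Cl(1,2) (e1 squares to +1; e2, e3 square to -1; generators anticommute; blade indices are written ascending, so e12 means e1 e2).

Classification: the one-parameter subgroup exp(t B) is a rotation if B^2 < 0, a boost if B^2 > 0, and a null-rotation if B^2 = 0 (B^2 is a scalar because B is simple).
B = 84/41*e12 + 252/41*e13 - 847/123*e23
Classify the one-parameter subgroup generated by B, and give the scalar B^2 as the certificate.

B^2 term by term: the squares give (84/41)^2*(e12)^2 + (252/41)^2*(e13)^2 + (-847/123)^2*(e23)^2 = 7056/1681*(+1) + 63504/1681*(+1) + 717409/15129*(-1) = -49/9 (each basis 2-blade squares to minus the product of its generators' squares); cross terms between blades sharing an index anticommute and cancel. So B^2 = -49/9.
Answer: rotation, certificate B^2 = -49/9. One invariant decides it: the square -49/9 survives every conjugation, and its sign is exactly the classification.


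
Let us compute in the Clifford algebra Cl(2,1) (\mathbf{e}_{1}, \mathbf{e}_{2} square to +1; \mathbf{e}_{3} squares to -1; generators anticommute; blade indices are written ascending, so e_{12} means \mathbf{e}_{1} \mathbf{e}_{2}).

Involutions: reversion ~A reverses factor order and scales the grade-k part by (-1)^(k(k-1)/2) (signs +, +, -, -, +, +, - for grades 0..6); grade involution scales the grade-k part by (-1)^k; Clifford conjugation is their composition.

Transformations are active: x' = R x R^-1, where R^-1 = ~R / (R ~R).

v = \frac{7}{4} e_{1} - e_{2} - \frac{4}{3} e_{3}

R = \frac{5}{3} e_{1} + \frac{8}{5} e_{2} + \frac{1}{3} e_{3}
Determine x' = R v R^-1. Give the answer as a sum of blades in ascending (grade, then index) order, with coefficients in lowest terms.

~R = \frac{5}{3} e_{1} + \frac{8}{5} e_{2} + \frac{1}{3} e_{3}, and R ~R = \frac{392}{75}, so R^-1 = ~R / (\frac{392}{75}).
R v = \frac{317}{180} - \frac{67}{15} e_{12} - \frac{101}{36} e_{13} - \frac{9}{5} e_{23}
Answer: -\frac{4423}{7056} e_{1} + \frac{611}{294} e_{2} + \frac{10993}{7056} e_{3}


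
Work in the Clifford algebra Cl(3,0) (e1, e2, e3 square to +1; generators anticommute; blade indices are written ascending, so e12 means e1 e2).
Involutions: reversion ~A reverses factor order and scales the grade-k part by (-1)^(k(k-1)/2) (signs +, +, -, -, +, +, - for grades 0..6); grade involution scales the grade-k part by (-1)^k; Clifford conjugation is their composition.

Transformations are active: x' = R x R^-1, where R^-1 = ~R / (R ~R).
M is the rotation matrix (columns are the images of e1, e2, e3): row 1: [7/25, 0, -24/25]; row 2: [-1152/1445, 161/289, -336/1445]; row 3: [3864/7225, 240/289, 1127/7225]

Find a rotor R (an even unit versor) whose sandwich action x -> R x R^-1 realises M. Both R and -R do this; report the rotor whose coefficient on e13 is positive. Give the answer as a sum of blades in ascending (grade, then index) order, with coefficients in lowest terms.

Method: write R = a + b12*e12 + b13*e13 + b23*e23 with a^2 + b12^2 + b13^2 + b23^2 = 1 (so R^-1 = ~R). Expanding the columns R e_j ~R gives tr M = 4a^2 - 1 and, from the antisymmetric part, M21 - M12 = -4a*b12, M13 - M31 = 4a*b13, M32 - M23 = -4a*b23.
Here tr M = 287/289, so a^2 = (1 + tr M)/4 = 144/289 and a = ±12/17. Taking a = 12/17: M21 - M12 = -1152/1445, M13 - M31 = -432/289, M32 - M23 = 1536/1445, giving b12 = 24/85, b13 = -9/17, b23 = -32/85, i.e. R = 12/17 + 24/85*e12 - 9/17*e13 - 32/85*e23.
Its e13 coefficient is negative, so report the other preimage -R.
Answer: -12/17 - 24/85*e12 + 9/17*e13 + 32/85*e23. Key observation: the double cover Spin(3) -> SO(3) sends R and -R to the same matrix (trace 287/289 here), so the stated sign of the e13 coefficient is what selects one sheet.


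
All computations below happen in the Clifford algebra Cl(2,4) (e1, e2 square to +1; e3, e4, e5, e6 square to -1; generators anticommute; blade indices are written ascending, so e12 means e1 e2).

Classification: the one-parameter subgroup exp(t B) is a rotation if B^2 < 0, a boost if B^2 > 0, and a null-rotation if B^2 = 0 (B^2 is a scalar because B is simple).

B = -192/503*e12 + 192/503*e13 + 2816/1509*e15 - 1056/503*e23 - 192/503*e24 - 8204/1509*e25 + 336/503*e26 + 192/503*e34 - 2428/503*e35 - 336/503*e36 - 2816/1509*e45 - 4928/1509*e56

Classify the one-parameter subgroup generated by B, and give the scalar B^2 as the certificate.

B^2 term by term: the squares give (-192/503)^2*(e12)^2 + (192/503)^2*(e13)^2 + (2816/1509)^2*(e15)^2 + (-1056/503)^2*(e23)^2 + (-192/503)^2*(e24)^2 + (-8204/1509)^2*(e25)^2 + (336/503)^2*(e26)^2 + (192/503)^2*(e34)^2 + (-2428/503)^2*(e35)^2 + (-336/503)^2*(e36)^2 + (-2816/1509)^2*(e45)^2 + (-4928/1509)^2*(e56)^2 = 36864/253009*(-1) + 36864/253009*(+1) + 7929856/2277081*(+1) + 1115136/253009*(+1) + 36864/253009*(+1) + 67305616/2277081*(+1) + 112896/253009*(+1) + 36864/253009*(-1) + 5895184/253009*(-1) + 112896/253009*(-1) + 7929856/2277081*(-1) + 24285184/2277081*(-1) = 0 (each basis 2-blade squares to minus the product of its generators' squares); cross terms between blades sharing an index anticommute and cancel; the commuting (index-disjoint) pairs give grade-4 terms 2*c*c'*(blade product), which cancel blade by blade — e1234: -73728/253009 + 73728/253009 = 0; e1235: 932352/253009 + 1050112/253009 - 1982464/253009 = 0; e1236: 129024/253009 - 129024/253009 = 0; e1245: 360448/253009 - 360448/253009 = 0; e1256: 630784/253009 - 630784/253009 = 0; e1345: -360448/253009 + 360448/253009 = 0; e1356: -630784/253009 + 630784/253009 = 0; e2345: 1982464/253009 - 932352/253009 - 1050112/253009 = 0; e2346: -129024/253009 + 129024/253009 = 0; e2356: 3469312/253009 - 1837696/253009 - 1631616/253009 = 0; e2456: 630784/253009 - 630784/253009 = 0; e3456: -630784/253009 + 630784/253009 = 0 — confirming B is simple. So B^2 = 0.
Answer: null-rotation, certificate B^2 = 0. The invariant at work: B^2 = 0 is unchanged by conjugation, hence its sign classifies the subgroup whatever basis B is written in.


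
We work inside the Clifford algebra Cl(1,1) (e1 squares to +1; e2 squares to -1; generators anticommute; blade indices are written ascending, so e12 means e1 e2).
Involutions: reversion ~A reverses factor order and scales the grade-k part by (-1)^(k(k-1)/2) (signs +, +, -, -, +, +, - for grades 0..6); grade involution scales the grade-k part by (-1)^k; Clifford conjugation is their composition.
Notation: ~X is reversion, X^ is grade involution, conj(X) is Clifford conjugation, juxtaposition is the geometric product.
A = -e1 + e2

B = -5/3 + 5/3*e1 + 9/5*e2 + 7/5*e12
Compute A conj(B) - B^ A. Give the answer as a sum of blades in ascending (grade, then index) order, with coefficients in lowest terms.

first term: 52/15 + 4/15*e1 - 4/15*e2 + 52/15*e12
second term: 52/15 + 4/15*e1 - 4/15*e2 - 52/15*e12
Answer: 104/15*e12


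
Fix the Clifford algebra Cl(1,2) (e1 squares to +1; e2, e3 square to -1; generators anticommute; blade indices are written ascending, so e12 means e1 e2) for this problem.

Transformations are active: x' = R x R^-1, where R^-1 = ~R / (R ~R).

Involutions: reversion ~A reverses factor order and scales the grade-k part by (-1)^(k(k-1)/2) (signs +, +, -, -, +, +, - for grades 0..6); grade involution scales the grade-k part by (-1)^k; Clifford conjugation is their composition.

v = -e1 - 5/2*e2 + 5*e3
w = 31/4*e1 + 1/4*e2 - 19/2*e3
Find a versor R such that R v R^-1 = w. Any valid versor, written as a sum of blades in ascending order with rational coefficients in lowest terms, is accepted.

Reasoning: v^2 = w^2 = -121/4 since conjugation preserves the quadratic form; R = v + w = 27/4*e1 - 9/4*e2 - 9/2*e3 is then valid when invertible, keeping its own part and reversing (v - w)/2.
Answer: 27/4*e1 - 9/4*e2 - 9/2*e3


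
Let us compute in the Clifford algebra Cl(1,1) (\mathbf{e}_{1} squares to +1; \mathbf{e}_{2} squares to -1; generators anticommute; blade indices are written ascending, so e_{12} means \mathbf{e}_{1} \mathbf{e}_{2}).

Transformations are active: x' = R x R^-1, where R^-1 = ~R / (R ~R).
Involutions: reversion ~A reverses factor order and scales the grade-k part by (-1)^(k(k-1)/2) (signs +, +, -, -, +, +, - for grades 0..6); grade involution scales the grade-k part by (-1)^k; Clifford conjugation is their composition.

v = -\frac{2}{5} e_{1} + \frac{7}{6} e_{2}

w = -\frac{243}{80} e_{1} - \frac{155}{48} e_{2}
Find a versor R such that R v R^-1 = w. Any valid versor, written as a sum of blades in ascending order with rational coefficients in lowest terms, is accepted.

Sketch: the shared square -\frac{1081}{900} makes R = v + w = -\frac{55}{16} e_{1} - \frac{33}{16} e_{2} the natural versor; its sandwich fixes that direction, negates (v - w)/2, and sends v to w.
Answer: -\frac{55}{16} e_{1} - \frac{33}{16} e_{2}


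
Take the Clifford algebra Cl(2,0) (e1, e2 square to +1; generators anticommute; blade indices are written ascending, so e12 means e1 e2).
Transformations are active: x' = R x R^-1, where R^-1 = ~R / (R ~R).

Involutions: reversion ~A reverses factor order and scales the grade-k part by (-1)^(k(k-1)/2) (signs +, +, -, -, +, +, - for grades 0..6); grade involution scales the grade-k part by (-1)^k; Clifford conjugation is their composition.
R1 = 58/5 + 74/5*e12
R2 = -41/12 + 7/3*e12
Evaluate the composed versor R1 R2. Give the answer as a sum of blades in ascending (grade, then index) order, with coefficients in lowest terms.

Distribute over the terms of R1 (each basis-blade product reordered to ascending indices, repeated generators contracted through their squares):
(58/5) R2 = -1189/30 + 406/15*e12
(74/5*e12) R2 = -518/15 - 1517/30*e12
Summing the partial products and collecting blades:
Answer: -445/6 - 47/2*e12


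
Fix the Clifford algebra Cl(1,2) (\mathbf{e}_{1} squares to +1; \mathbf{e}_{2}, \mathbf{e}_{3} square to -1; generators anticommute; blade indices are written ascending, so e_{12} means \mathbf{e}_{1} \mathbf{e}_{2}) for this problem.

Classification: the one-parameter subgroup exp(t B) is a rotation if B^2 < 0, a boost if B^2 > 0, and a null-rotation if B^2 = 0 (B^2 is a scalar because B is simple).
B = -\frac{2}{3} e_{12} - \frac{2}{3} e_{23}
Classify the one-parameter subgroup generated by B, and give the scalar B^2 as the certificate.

B^2 term by term: the squares give (-\frac{2}{3})^2*(e_{12})^2 + (-\frac{2}{3})^2*(e_{23})^2 = \frac{4}{9}*(+1) + \frac{4}{9}*(-1) = 0 (each basis 2-blade squares to minus the product of its generators' squares); cross terms between blades sharing an index anticommute and cancel. So B^2 = 0.
Answer: null-rotation, certificate B^2 = 0. The invariant at work: B^2 = 0 is unchanged by conjugation, hence its sign classifies the subgroup whatever basis B is written in.


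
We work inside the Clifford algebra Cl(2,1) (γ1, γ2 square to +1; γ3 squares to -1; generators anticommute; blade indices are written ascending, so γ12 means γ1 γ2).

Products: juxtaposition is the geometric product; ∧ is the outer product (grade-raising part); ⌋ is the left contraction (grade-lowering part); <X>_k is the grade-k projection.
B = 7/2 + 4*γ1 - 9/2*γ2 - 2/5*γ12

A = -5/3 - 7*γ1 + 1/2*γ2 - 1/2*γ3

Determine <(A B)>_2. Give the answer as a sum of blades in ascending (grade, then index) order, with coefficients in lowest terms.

step 1: -433/12 - 929/30*γ1 + 241/20*γ2 - 7/4*γ3 + 181/6*γ12 + 2*γ13 - 9/4*γ23 + 1/5*γ123
step 2: 181/6*γ12 + 2*γ13 - 9/4*γ23
Answer: 181/6*γ12 + 2*γ13 - 9/4*γ23


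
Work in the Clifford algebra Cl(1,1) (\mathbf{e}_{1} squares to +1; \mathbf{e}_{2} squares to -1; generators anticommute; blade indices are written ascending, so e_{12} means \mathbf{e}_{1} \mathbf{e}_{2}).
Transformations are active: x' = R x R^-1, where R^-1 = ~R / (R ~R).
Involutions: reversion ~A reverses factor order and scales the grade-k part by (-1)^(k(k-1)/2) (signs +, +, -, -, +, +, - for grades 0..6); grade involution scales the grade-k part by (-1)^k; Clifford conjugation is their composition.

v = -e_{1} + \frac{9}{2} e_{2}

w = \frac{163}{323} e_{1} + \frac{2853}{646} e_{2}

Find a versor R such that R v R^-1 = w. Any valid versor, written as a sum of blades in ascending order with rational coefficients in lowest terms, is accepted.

Key observation: q(v) = q(w) = -\frac{77}{4} (sandwiches preserve the norm), so R = v + w = -\frac{160}{323} e_{1} + \frac{2880}{323} e_{2} works whenever it is invertible — the component of v along it is kept and (v - w)/2 reverses, sending v to w.
Answer: -\frac{160}{323} e_{1} + \frac{2880}{323} e_{2}


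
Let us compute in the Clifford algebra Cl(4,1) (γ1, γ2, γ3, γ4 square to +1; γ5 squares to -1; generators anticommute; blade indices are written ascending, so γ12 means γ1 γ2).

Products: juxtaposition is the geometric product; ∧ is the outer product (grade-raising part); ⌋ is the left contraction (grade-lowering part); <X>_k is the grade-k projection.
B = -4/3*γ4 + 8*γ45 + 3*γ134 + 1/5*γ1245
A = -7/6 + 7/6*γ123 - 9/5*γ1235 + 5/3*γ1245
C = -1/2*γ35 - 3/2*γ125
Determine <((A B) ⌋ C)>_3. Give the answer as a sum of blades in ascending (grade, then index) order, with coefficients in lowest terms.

step 1: -1/3 + 14/9*γ4 + 40/3*γ12 + 7/2*γ24 + 9/25*γ34 - 28/3*γ45 + 20/9*γ125 - 7/2*γ134 + 5*γ235 + 27/5*γ245 - 7/30*γ345 - 718/45*γ1234 - 7/30*γ1245 + 104/15*γ12345
step 2: -10/3 + 20*γ5 + 1/6*γ35 + 1/2*γ125
step 3: 1/2*γ125
Answer: 1/2*γ125


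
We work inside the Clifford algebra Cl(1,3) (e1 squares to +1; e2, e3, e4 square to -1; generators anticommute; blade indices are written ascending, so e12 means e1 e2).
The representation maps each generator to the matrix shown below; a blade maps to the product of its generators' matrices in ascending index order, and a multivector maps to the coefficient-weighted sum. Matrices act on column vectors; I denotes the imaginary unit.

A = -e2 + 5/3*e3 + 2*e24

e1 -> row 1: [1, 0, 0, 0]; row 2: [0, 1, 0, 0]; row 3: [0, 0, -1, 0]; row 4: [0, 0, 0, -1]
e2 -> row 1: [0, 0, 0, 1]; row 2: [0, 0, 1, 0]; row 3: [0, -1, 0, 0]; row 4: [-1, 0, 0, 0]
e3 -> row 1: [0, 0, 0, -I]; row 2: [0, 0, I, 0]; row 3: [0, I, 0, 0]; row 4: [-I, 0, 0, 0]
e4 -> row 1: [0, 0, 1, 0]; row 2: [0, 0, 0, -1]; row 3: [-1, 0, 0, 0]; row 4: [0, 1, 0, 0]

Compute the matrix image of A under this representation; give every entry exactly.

Bivector images (products of the table entries): rho(e24) = rho(e2)rho(e4) = row 1: [0, 1, 0, 0]; row 2: [-1, 0, 0, 0]; row 3: [0, 0, 0, 1]; row 4: [0, 0, -1, 0].
M = (-1)*rho(e2) + (5/3)*rho(e3) + (2)*rho(e24), summed entrywise:
Answer: row 1: [0, 2, 0, -1 - 5*I/3]; row 2: [-2, 0, -1 + 5*I/3, 0]; row 3: [0, 1 + 5*I/3, 0, 2]; row 4: [1 - 5*I/3, 0, -2, 0]


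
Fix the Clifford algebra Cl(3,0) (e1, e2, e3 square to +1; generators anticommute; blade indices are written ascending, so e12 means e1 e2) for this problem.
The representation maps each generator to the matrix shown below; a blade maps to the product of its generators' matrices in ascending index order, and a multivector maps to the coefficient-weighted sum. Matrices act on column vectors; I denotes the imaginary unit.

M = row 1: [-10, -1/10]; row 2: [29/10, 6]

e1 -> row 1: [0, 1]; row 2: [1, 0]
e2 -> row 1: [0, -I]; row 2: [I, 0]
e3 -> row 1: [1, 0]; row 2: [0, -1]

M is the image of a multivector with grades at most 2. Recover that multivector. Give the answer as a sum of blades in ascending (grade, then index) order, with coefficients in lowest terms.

Method: 1, rho(e1), rho(e2), rho(e3) form a trace-orthogonal basis of the 2x2 complex matrices (tr(X Y) = 2 if X = Y, else 0), so M = m0*1 + m1*rho(e1) + m2*rho(e2) + m3*rho(e3) with m0 = tr(M)/2 = -2, m1 = tr(M rho(e1))/2 = 7/5, m2 = tr(M rho(e2))/2 = -3*I/2, m3 = tr(M rho(e3))/2 = -8.
Multiplying table entries, the bivector images are rho(e12) = I*rho(e3), rho(e13) = -I*rho(e2), rho(e23) = I*rho(e1); with real blade coefficients the real parts of m0..m3 are the coefficients of 1, e1, e2, e3 and the imaginary parts give the bivectors (e23: Im m1, e13: -Im m2, e12: Im m3).
Answer: -2 + 7/5*e1 - 8*e3 + 3/2*e13


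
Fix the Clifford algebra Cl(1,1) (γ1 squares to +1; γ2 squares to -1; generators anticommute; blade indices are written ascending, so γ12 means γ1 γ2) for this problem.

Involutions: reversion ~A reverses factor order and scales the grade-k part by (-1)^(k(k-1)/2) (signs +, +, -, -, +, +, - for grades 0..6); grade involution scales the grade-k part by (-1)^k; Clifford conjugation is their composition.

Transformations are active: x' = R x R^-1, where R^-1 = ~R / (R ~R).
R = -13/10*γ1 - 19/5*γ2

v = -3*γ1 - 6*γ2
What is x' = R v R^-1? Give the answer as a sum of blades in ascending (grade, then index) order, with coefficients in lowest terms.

~R = -13/10*γ1 - 19/5*γ2, and R ~R = -51/4, so R^-1 = ~R / (-51/4).
R v = -189/10 - 18/5*γ12
Answer: -363/425*γ1 - 2238/425*γ2


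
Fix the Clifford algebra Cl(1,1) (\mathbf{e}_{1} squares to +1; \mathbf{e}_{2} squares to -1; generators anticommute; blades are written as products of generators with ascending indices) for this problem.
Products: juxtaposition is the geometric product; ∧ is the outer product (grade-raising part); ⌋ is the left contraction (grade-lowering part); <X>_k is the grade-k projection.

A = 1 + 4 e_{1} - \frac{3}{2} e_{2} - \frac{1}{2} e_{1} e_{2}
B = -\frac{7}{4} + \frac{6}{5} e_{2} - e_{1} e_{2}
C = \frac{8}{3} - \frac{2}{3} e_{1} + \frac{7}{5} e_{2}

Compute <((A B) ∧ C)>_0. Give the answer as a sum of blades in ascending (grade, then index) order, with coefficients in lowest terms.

step 1: \frac{11}{20} - \frac{49}{10} e_{1} - \frac{7}{40} e_{2} + \frac{187}{40} e_{1} e_{2}
step 2: \frac{22}{15} - \frac{403}{30} e_{1} + \frac{91}{300} e_{2} + \frac{549}{100} e_{1} e_{2}
step 3: \frac{22}{15}
Answer: \frac{22}{15}


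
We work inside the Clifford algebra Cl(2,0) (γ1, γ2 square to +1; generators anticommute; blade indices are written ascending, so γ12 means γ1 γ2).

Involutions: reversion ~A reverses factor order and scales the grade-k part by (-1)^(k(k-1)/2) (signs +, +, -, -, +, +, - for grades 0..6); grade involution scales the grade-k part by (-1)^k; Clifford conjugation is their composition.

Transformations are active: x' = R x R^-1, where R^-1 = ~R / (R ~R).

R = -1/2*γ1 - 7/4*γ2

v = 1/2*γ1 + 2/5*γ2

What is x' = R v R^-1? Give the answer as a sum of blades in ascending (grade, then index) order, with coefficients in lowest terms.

~R = -1/2*γ1 - 7/4*γ2, and R ~R = 53/16, so R^-1 = ~R / (53/16).
R v = -19/20 + 27/40*γ12
Answer: -113/530*γ1 + 32/53*γ2


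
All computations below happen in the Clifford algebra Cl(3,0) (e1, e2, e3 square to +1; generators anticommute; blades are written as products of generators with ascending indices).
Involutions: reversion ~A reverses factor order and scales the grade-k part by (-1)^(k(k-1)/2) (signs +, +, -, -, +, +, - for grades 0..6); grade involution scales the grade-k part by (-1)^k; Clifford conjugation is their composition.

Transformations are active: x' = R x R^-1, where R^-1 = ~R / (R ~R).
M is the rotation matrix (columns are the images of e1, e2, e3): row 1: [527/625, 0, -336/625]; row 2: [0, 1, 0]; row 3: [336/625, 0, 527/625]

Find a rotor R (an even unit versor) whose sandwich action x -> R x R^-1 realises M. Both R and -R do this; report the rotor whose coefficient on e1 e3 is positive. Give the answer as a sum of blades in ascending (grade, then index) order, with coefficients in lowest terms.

Method: write R = a + b12*e1 e2 + b13*e1 e3 + b23*e2 e3 with a^2 + b12^2 + b13^2 + b23^2 = 1 (so R^-1 = ~R). Expanding the columns R e_j ~R gives tr M = 4a^2 - 1 and, from the antisymmetric part, M21 - M12 = -4a*b12, M13 - M31 = 4a*b13, M32 - M23 = -4a*b23.
Here tr M = 1679/625, so a^2 = (1 + tr M)/4 = 576/625 and a = ±24/25. Taking a = 24/25: M21 - M12 = 0, M13 - M31 = -672/625, M32 - M23 = 0, giving b12 = 0, b13 = -7/25, b23 = 0, i.e. R = 24/25 - 7/25*e1 e3.
Its e1 e3 coefficient is negative, so report the other preimage -R.
Answer: -24/25 + 7/25*e1 e3. Why the constraint matters: R and -R act identically through the sandwich — M has trace 1679/625 either way — so only the sign condition on e1 e3 picks one of the two preimages.


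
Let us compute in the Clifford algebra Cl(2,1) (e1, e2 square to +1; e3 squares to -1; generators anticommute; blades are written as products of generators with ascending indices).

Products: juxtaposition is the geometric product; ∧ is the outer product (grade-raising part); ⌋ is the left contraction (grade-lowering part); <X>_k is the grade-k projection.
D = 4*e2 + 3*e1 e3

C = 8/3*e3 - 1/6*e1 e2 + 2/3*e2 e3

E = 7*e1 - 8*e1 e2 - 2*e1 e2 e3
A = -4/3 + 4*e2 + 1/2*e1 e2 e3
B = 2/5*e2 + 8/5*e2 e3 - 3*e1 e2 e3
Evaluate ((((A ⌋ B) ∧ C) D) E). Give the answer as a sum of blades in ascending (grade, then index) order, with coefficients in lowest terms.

step 1: 1/10 - 8/15*e2 + 32/5*e3 + 12*e1 e3 - 32/15*e2 e3 + 4*e1 e2 e3
step 2: 4/15*e3 - 1/60*e1 e2 - 61/45*e2 e3 - 16/15*e1 e2 e3
step 3: 11/15*e1 + 16/5*e2 + 244/45*e3 + 61/15*e1 e2 + 64/15*e1 e3 - 61/60*e2 e3
step 4: 113/3 + 829/30*e1 - 129/5*e2 - 326/15*e3 - 104/9*e1 e2 - 1786/45*e1 e3 - 178/5*e2 e3 - 9089/180*e1 e2 e3
Answer: 113/3 + 829/30*e1 - 129/5*e2 - 326/15*e3 - 104/9*e1 e2 - 1786/45*e1 e3 - 178/5*e2 e3 - 9089/180*e1 e2 e3


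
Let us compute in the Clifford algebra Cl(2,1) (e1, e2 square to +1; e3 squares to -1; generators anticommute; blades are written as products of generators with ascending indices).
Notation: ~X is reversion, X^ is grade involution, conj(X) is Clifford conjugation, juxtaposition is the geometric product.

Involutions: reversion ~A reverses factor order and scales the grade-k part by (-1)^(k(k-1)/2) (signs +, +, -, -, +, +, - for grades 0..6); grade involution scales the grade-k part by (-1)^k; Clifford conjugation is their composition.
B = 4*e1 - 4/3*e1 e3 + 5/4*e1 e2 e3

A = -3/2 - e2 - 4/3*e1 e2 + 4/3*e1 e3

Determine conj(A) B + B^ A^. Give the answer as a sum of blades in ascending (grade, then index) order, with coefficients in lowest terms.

first term: 16/9 - 6*e1 - 11/3*e2 + 11/3*e3 - 4*e1 e2 + 3/4*e1 e3 + 16/9*e2 e3 - 13/24*e1 e2 e3
second term: -16/9 + 6*e1 + 7*e2 - 7*e3 - 4*e1 e2 + 13/4*e1 e3 + 16/9*e2 e3 + 77/24*e1 e2 e3
Answer: 10/3*e2 - 10/3*e3 - 8*e1 e2 + 4*e1 e3 + 32/9*e2 e3 + 8/3*e1 e2 e3


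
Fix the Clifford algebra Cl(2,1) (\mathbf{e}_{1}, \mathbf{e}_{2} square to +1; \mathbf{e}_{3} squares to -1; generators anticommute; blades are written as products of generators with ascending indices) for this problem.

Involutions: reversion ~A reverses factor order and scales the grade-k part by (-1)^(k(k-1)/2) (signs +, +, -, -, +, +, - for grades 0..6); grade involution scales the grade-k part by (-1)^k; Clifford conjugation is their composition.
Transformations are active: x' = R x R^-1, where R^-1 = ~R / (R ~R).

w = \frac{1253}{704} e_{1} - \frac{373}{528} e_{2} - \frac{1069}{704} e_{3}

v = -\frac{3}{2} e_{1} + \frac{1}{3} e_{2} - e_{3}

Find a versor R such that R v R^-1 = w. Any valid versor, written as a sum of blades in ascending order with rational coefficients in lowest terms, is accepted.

Construction: equal norms (both \frac{49}{36}) license R = v + w = \frac{197}{704} e_{1} - \frac{197}{528} e_{2} - \frac{1773}{704} e_{3} — nothing changes along that direction, while (v - w)/2 changes sign, so v maps onto w.
Answer: \frac{197}{704} e_{1} - \frac{197}{528} e_{2} - \frac{1773}{704} e_{3}


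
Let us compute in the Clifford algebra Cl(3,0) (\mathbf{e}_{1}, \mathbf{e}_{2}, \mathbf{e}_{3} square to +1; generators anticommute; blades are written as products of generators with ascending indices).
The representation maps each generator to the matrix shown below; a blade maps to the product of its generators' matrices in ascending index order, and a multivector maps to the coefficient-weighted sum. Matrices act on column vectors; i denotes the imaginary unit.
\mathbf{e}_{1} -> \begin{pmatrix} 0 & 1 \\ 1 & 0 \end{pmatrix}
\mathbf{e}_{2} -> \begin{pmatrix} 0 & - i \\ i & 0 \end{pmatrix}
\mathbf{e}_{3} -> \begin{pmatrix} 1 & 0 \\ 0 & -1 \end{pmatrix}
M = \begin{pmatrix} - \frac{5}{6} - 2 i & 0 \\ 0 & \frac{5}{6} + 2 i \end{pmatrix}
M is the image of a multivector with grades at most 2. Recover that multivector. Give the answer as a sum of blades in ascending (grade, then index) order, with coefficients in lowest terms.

Method: 1, rho(e_{1}), rho(e_{2}), rho(e_{3}) form a trace-orthogonal basis of the 2x2 complex matrices (tr(X Y) = 2 if X = Y, else 0), so M = m0*1 + m1*rho(e_{1}) + m2*rho(e_{2}) + m3*rho(e_{3}) with m0 = tr(M)/2 = 0, m1 = tr(M rho(e_{1}))/2 = 0, m2 = tr(M rho(e_{2}))/2 = 0, m3 = tr(M rho(e_{3}))/2 = - \frac{5}{6} - 2 i.
Multiplying table entries, the bivector images are rho(e_{1} e_{2}) = i*rho(e_{3}), rho(e_{1} e_{3}) = -i*rho(e_{2}), rho(e_{2} e_{3}) = i*rho(e_{1}); with real blade coefficients the real parts of m0..m3 are the coefficients of 1, e_{1}, e_{2}, e_{3} and the imaginary parts give the bivectors (e_{2} e_{3}: Im m1, e_{1} e_{3}: -Im m2, e_{1} e_{2}: Im m3).
Answer: -\frac{5}{6} e_{3} - 2 e_{1} e_{2}


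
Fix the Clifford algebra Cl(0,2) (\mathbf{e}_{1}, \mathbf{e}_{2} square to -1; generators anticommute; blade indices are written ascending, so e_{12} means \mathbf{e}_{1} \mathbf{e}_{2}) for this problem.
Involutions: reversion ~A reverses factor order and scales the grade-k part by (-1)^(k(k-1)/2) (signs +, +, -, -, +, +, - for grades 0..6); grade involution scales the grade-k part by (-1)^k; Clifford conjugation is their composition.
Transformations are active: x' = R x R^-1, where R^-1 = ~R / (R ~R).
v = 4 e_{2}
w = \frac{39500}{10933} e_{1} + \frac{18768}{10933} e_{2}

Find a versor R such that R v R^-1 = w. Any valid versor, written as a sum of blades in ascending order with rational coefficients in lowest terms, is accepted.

R = v + w = \frac{39500}{10933} e_{1} + \frac{62500}{10933} e_{2} works: the equal norms (-16) guarantee its sandwich swaps v into w.
Answer: \frac{39500}{10933} e_{1} + \frac{62500}{10933} e_{2}


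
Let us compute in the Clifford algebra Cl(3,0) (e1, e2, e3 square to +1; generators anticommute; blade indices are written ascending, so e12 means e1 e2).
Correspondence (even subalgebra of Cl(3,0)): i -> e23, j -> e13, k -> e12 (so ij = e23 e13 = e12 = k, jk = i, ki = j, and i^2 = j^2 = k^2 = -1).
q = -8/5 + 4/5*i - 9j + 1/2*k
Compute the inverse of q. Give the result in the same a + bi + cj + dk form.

In blades: q = -8/5 + 1/2*e12 - 9*e13 + 4/5*e23.
With qbar = -8/5 - 1/2*e12 + 9*e13 - 4/5*e23 (scalar fixed, mapped units negated), q qbar = 1689/20 (the sum of squared coefficients), so q^-1 = qbar / (1689/20) = -32/1689 - 10/1689*e12 + 60/563*e13 - 16/1689*e23; translating back:
Answer: -32/1689 - 16/1689*i + 60/563*j - 10/1689*k


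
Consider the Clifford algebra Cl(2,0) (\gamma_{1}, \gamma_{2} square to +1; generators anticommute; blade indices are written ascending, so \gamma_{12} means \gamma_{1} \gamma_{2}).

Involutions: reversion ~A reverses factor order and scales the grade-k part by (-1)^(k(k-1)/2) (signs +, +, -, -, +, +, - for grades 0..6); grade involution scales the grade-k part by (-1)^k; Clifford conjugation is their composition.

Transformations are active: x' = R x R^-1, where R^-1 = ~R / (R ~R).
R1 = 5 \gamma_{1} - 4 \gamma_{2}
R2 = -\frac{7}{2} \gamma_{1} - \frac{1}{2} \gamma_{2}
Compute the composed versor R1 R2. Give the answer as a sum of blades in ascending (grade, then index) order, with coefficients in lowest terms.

Distribute over the terms of R1 (each basis-blade product reordered to ascending indices, repeated generators contracted through their squares):
(5 \gamma_{1}) R2 = -\frac{35}{2} - \frac{5}{2} \gamma_{12}
(-4 \gamma_{2}) R2 = 2 - 14 \gamma_{12}
Summing the partial products and collecting blades:
Answer: -\frac{31}{2} - \frac{33}{2} \gamma_{12}


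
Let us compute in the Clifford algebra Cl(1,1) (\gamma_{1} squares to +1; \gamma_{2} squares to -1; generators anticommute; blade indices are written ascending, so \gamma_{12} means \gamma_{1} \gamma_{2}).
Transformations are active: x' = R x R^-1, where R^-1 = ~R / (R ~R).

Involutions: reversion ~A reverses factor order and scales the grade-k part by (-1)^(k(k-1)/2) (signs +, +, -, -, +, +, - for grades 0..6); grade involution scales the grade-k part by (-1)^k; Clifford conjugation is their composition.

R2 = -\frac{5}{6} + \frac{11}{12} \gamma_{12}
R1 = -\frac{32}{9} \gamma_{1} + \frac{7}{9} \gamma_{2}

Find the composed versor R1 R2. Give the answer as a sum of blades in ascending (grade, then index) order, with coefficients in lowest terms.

Distribute over the terms of R1 (each basis-blade product reordered to ascending indices, repeated generators contracted through their squares):
(-\frac{32}{9} \gamma_{1}) R2 = \frac{80}{27} \gamma_{1} - \frac{88}{27} \gamma_{2}
(\frac{7}{9} \gamma_{2}) R2 = \frac{77}{108} \gamma_{1} - \frac{35}{54} \gamma_{2}
Summing the partial products and collecting blades:
Answer: \frac{397}{108} \gamma_{1} - \frac{211}{54} \gamma_{2}


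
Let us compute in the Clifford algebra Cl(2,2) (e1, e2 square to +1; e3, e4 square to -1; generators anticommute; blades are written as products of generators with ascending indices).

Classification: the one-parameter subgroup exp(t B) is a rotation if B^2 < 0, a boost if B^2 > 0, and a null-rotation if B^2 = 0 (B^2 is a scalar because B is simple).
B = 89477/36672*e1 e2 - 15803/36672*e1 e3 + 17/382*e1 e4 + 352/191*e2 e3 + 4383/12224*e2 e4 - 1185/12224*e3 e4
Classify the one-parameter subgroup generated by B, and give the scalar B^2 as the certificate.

B^2 term by term: the squares give (89477/36672)^2*(e1 e2)^2 + (-15803/36672)^2*(e1 e3)^2 + (17/382)^2*(e1 e4)^2 + (352/191)^2*(e2 e3)^2 + (4383/12224)^2*(e2 e4)^2 + (-1185/12224)^2*(e3 e4)^2 = 8006133529/1344835584*(-1) + 249734809/1344835584*(+1) + 289/145924*(+1) + 123904/36481*(+1) + 19210689/149426176*(+1) + 1404225/149426176*(-1) = -9/4 (each basis 2-blade squares to minus the product of its generators' squares); cross terms between blades sharing an index anticommute and cancel; the commuting (index-disjoint) pairs give grade-4 terms 2*c*c'*(blade product), which cancel blade by blade — e1 e2 e3 e4: -35343415/74713088 + 23088183/74713088 + 5984/36481 = 0 — confirming B is simple. So B^2 = -9/4.
Answer: rotation, certificate B^2 = -9/4. The class reads off the invariant scalar -9/4 directly.


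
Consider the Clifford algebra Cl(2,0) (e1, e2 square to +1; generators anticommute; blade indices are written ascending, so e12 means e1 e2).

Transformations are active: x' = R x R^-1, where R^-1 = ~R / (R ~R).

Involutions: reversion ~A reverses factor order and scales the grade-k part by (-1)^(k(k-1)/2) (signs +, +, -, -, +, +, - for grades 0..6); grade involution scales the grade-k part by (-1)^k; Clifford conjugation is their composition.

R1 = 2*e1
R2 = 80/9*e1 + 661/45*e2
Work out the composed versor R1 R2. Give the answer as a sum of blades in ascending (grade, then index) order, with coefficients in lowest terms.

Distribute over the terms of R1 (each basis-blade product reordered to ascending indices, repeated generators contracted through their squares):
(2*e1) R2 = 160/9 + 1322/45*e12
Answer: 160/9 + 1322/45*e12
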